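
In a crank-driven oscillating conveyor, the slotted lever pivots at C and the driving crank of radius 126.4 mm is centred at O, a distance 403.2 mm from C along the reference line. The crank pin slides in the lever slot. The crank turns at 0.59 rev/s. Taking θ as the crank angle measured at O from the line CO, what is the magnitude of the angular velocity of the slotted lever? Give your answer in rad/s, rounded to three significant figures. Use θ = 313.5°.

0.761

ω = 3.707 rad/s (from 0.59 rev/s).
Crank pin A relative to C: A = (d + r cosθ, r sinθ); lever angle φ = atan2(r sinθ, d + r cosθ).
Differentiating tanφ: φ̇ = rω(d cosθ + r)/(d² + r² + 2dr cosθ).
d² + r² + 2dr cosθ = |CA|² = 0.24871 m²;  d cosθ + r = +0.40394 m.
|ω_lever| = |0.1264·3.707·+0.40394| / 0.24871 = 0.76104 rad/s.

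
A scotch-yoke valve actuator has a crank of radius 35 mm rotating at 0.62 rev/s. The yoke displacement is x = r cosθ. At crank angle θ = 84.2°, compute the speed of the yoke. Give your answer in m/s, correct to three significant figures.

0.136

ω = 3.896 rad/s (from 0.62 rev/s).
x = r cosθ ⇒ ẋ = −rω sinθ.
|v| = rω|sinθ| = 0.035·3.896·|sin 84.2°| = 0.13565 m/s.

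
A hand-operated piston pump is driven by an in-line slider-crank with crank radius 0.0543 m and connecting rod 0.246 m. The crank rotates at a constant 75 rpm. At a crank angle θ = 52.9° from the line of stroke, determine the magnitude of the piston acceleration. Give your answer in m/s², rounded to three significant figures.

1.82

ω = 2π·75/60 = 7.854 rad/s
x(θ) = r cosθ + √(L² − r² sin²θ); with ω constant, a = ω²·d²x/dθ².
d²x/dθ² = −r cosθ − r²(cos2θ)/√u − r⁴ sin²2θ/(4u^{3/2}),  u = L² − r² sin²θ = 0.0586403 m².
Substituting r = 0.0543 m, L = 0.246 m, θ = 52.9°: d²x/dθ² = -0.029581 m.
a = ω²·d²x/dθ² = (7.854)²·(-0.029581) = -1.8247 m/s²;  |a| = 1.8247 m/s².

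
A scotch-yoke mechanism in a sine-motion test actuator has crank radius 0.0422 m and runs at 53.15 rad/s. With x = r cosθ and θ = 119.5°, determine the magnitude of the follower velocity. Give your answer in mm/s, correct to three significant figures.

ω = 53.15 rad/s
x = r cosθ ⇒ ẋ = −rω sinθ.
|v| = rω|sinθ| = 0.0422·53.15·|sin 119.5°| = 1.9521 m/s = 1952.1 mm/s.

1950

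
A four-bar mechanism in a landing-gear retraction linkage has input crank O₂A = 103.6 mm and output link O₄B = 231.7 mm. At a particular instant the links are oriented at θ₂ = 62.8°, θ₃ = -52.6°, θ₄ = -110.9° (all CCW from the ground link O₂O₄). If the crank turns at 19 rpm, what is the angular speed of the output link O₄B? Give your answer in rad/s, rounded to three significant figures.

0.945

ω₂ = 1.99 rad/s (from 19 rpm).
Differentiating the loop-closure r₂e^{iθ₂}+r₃e^{iθ₃}=r₁+r₄e^{iθ₄} gives r₂ω₂e^{iθ₂}+r₃ω₃e^{iθ₃}=r₄ω₄e^{iθ₄}.
Eliminating the other unknown: ω₄ = r₂ω₂ sin(θ₂−θ₃) / [r₄ sin(θ₄−θ₃)].
Numerator sine = +0.90334; denominator sine = -0.85081.
Result = 0.1036·1.99·(+0.90334) / (0.2317·(-0.85081)) = -0.94456 rad/s; magnitude 0.94456 rad/s.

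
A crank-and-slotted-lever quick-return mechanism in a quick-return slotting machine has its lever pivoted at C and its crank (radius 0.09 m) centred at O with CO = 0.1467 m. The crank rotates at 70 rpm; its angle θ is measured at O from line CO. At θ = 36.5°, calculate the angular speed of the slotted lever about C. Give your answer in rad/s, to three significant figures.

ω = 7.33 rad/s (from 70 rpm).
Crank pin A relative to C: A = (d + r cosθ, r sinθ); lever angle φ = atan2(r sinθ, d + r cosθ).
Differentiating tanφ: φ̇ = rω(d cosθ + r)/(d² + r² + 2dr cosθ).
d² + r² + 2dr cosθ = |CA|² = 0.0508475 m²;  d cosθ + r = +0.20793 m.
|ω_lever| = |0.09·7.33·+0.20793| / 0.0508475 = 2.6978 rad/s.

2.70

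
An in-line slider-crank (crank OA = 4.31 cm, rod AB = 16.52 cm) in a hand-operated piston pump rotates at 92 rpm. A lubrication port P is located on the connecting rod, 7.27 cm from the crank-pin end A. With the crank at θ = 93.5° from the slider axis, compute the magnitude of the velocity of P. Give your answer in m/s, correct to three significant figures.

ω = 9.634 rad/s.  Crank-pin speed |V_A| = rω = 0.41523 m/s, perpendicular to OA.
Rod angle: sinφ = −(r/L) sinθ ⇒ φ = -15.094°; ω_rod = −rω cosθ/√(L²−r²sin²θ) = +0.15893 rad/s.
V_P = V_A + ω_rod × AP, with AP = 0.0727 m along the rod.
Components: V_Px = −rω sinθ − a·ω_rod·sinφ = -0.41145 m/s;  V_Py = rω cosθ + a·ω_rod·cosφ = -0.014194 m/s.
|V_P| = √(V_Px² + V_Py²) = 0.4117 m/s.

0.412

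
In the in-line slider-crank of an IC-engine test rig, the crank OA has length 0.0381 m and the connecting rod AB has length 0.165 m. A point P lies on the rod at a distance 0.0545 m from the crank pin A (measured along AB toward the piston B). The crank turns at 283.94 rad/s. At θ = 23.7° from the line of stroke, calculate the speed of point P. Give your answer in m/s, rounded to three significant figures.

ω = 283.9 rad/s.  Crank-pin speed |V_A| = rω = 10.818 m/s, perpendicular to OA.
Rod angle: sinφ = −(r/L) sinθ ⇒ φ = -5.325°; ω_rod = −rω cosθ/√(L²−r²sin²θ) = -60.295 rad/s.
V_P = V_A + ω_rod × AP, with AP = 0.0545 m along the rod.
Components: V_Px = −rω sinθ − a·ω_rod·sinφ = -4.6533 m/s;  V_Py = rω cosθ + a·ω_rod·cosφ = +6.6338 m/s.
|V_P| = √(V_Px² + V_Py²) = 8.1032 m/s.

8.10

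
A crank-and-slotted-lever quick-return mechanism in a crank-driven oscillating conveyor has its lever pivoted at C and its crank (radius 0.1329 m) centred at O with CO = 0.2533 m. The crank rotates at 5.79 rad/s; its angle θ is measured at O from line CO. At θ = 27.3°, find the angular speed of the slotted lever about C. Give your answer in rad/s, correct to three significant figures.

ω = 5.79 rad/s
Crank pin A relative to C: A = (d + r cosθ, r sinθ); lever angle φ = atan2(r sinθ, d + r cosθ).
Differentiating tanφ: φ̇ = rω(d cosθ + r)/(d² + r² + 2dr cosθ).
d² + r² + 2dr cosθ = |CA|² = 0.141651 m²;  d cosθ + r = +0.35799 m.
|ω_lever| = |0.1329·5.79·+0.35799| / 0.141651 = 1.9447 rad/s.

1.94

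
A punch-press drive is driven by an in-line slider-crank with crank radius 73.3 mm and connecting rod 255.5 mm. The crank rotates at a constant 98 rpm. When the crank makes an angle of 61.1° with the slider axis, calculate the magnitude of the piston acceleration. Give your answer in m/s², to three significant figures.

2.55

ω = 2π·98/60 = 10.26 rad/s
x(θ) = r cosθ + √(L² − r² sin²θ); with ω constant, a = ω²·d²x/dθ².
d²x/dθ² = −r cosθ − r²(cos2θ)/√u − r⁴ sin²2θ/(4u^{3/2}),  u = L² − r² sin²θ = 0.0611623 m².
Substituting r = 0.0733 m, L = 0.2555 m, θ = 61.1°: d²x/dθ² = -0.024189 m.
a = ω²·d²x/dθ² = (10.26)²·(-0.024189) = -2.5476 m/s²;  |a| = 2.5476 m/s².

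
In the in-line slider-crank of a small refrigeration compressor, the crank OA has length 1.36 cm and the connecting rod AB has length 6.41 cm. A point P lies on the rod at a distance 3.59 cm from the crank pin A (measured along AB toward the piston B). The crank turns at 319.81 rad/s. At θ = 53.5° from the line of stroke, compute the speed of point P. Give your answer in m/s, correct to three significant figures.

3.92

ω = 319.8 rad/s.  Crank-pin speed |V_A| = rω = 4.3494 m/s, perpendicular to OA.
Rod angle: sinφ = −(r/L) sinθ ⇒ φ = -9.820°; ω_rod = −rω cosθ/√(L²−r²sin²θ) = -40.961 rad/s.
V_P = V_A + ω_rod × AP, with AP = 0.0359 m along the rod.
Components: V_Px = −rω sinθ − a·ω_rod·sinφ = -3.7471 m/s;  V_Py = rω cosθ + a·ω_rod·cosφ = +1.1382 m/s.
|V_P| = √(V_Px² + V_Py²) = 3.9162 m/s.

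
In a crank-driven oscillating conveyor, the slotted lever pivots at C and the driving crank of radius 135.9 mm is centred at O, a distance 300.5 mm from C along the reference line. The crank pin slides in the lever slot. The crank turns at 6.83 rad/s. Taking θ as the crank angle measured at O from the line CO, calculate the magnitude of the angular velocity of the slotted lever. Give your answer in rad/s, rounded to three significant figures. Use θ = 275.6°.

1.31

ω = 6.83 rad/s
Crank pin A relative to C: A = (d + r cosθ, r sinθ); lever angle φ = atan2(r sinθ, d + r cosθ).
Differentiating tanφ: φ̇ = rω(d cosθ + r)/(d² + r² + 2dr cosθ).
d² + r² + 2dr cosθ = |CA|² = 0.116739 m²;  d cosθ + r = +0.16522 m.
|ω_lever| = |0.1359·6.83·+0.16522| / 0.116739 = 1.3137 rad/s.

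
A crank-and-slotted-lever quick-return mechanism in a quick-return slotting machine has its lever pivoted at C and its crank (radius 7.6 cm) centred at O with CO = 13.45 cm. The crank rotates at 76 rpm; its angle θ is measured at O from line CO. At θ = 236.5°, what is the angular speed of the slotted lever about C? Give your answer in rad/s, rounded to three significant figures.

0.0848

ω = 7.959 rad/s (from 76 rpm).
Crank pin A relative to C: A = (d + r cosθ, r sinθ); lever angle φ = atan2(r sinθ, d + r cosθ).
Differentiating tanφ: φ̇ = rω(d cosθ + r)/(d² + r² + 2dr cosθ).
d² + r² + 2dr cosθ = |CA|² = 0.0125825 m²;  d cosθ + r = +0.0017645 m.
|ω_lever| = |0.076·7.959·+0.0017645| / 0.0125825 = 0.084822 rad/s.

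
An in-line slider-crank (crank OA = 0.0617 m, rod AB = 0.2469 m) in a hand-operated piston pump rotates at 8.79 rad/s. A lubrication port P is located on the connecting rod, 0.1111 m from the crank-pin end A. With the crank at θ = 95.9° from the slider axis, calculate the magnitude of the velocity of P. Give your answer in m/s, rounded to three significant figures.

0.534

ω = 8.79 rad/s.  Crank-pin speed |V_A| = rω = 0.54234 m/s, perpendicular to OA.
Rod angle: sinφ = −(r/L) sinθ ⇒ φ = -14.393°; ω_rod = −rω cosθ/√(L²−r²sin²θ) = +0.23311 rad/s.
V_P = V_A + ω_rod × AP, with AP = 0.1111 m along the rod.
Components: V_Px = −rω sinθ − a·ω_rod·sinφ = -0.53303 m/s;  V_Py = rω cosθ + a·ω_rod·cosφ = -0.030663 m/s.
|V_P| = √(V_Px² + V_Py²) = 0.53391 m/s.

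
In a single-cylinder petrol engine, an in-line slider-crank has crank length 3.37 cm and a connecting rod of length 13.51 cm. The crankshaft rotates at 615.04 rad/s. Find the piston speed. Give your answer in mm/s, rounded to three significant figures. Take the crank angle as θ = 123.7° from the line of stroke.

ω = 615 rad/s
For an in-line slider-crank, x = r cosθ + √(L² − r² sin²θ), so v = −rω sinθ·[1 + r cosθ/√(L² − r² sin²θ)].
With r = 0.0337 m, L = 0.1351 m, θ = 123.7°: √(L² − r² sin²θ) = 0.13216 m.
v = −0.0337·615·0.83195·[1 + 0.0337·-0.55484/0.13216] = -14.804 m/s.
|v| = 14.804 m/s = 14804 mm/s.

14800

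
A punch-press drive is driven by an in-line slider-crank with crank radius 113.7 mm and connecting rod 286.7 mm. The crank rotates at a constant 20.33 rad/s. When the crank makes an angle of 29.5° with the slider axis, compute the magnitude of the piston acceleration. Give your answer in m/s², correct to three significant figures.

ω = 20.33 rad/s
x(θ) = r cosθ + √(L² − r² sin²θ); with ω constant, a = ω²·d²x/dθ².
d²x/dθ² = −r cosθ − r²(cos2θ)/√u − r⁴ sin²2θ/(4u^{3/2}),  u = L² − r² sin²θ = 0.0790622 m².
Substituting r = 0.1137 m, L = 0.2867 m, θ = 29.5°: d²x/dθ² = -0.12402 m.
a = ω²·d²x/dθ² = (20.33)²·(-0.12402) = -51.259 m/s²;  |a| = 51.259 m/s².

51.3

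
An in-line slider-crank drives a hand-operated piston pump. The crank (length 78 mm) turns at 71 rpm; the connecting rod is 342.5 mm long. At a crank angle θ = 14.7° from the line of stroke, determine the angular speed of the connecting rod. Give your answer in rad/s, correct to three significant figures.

ω = 7.435 rad/s (converted from 71 rpm).
The rod makes angle φ with the slider axis where L sinφ = r sinθ; differentiating, L cosφ·φ̇ = r ω cosθ.
L cosφ = √(L² − r² sin²θ) = 0.34193 m.
|ω_rod| = r ω |cosθ| / √(L² − r² sin²θ) = 0.078·7.435·0.96727/0.34193 = 1.6406 rad/s.

1.64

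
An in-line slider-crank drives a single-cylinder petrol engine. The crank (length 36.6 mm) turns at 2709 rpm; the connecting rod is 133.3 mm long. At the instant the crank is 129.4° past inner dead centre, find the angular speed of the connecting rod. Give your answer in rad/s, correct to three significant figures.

ω = 283.7 rad/s (converted from 2709 rpm).
The rod makes angle φ with the slider axis where L sinφ = r sinθ; differentiating, L cosφ·φ̇ = r ω cosθ.
L cosφ = √(L² − r² sin²θ) = 0.13027 m.
|ω_rod| = r ω |cosθ| / √(L² − r² sin²θ) = 0.0366·283.7·0.63473/0.13027 = 50.592 rad/s.

50.6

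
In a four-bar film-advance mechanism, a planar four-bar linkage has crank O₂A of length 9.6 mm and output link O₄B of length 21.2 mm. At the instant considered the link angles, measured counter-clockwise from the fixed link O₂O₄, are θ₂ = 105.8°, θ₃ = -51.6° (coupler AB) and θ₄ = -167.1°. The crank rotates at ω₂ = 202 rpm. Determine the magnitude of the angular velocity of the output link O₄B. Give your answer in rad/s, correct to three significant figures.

4.08

ω₂ = 21.15 rad/s (from 202 rpm).
Differentiating the loop-closure r₂e^{iθ₂}+r₃e^{iθ₃}=r₁+r₄e^{iθ₄} gives r₂ω₂e^{iθ₂}+r₃ω₃e^{iθ₃}=r₄ω₄e^{iθ₄}.
Eliminating the other unknown: ω₄ = r₂ω₂ sin(θ₂−θ₃) / [r₄ sin(θ₄−θ₃)].
Numerator sine = +0.38430; denominator sine = -0.90259.
Result = 0.0096·21.15·(+0.38430) / (0.0212·(-0.90259)) = -4.0784 rad/s; magnitude 4.0784 rad/s.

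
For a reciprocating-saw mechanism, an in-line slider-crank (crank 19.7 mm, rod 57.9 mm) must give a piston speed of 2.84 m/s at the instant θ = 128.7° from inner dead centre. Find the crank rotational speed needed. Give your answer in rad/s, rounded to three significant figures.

237

For an in-line slider-crank, |v_piston| = rω|sinθ|·[1 + r cosθ/√(L² − r² sin²θ)].
With r = 0.0197 m, L = 0.0579 m, θ = 128.7°: the bracketed kinematic factor |dx/dθ| = 0.011982 m.
ω = v/|dx/dθ| = 2.84/0.011982 = 237.02 rad/s.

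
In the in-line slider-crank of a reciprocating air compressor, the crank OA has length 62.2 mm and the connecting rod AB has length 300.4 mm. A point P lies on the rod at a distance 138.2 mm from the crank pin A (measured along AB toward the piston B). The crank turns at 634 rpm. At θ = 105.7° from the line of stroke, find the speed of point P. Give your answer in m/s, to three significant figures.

ω = 66.39 rad/s.  Crank-pin speed |V_A| = rω = 4.1296 m/s, perpendicular to OA.
Rod angle: sinφ = −(r/L) sinθ ⇒ φ = -11.498°; ω_rod = −rω cosθ/√(L²−r²sin²θ) = +3.7961 rad/s.
V_P = V_A + ω_rod × AP, with AP = 0.1382 m along the rod.
Components: V_Px = −rω sinθ − a·ω_rod·sinφ = -3.871 m/s;  V_Py = rω cosθ + a·ω_rod·cosφ = -0.60338 m/s.
|V_P| = √(V_Px² + V_Py²) = 3.9177 m/s.

3.92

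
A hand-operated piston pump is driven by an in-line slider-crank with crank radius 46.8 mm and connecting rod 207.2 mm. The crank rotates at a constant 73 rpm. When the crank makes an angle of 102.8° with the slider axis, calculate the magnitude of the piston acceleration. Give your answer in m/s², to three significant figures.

1.18

ω = 2π·73/60 = 7.645 rad/s
x(θ) = r cosθ + √(L² − r² sin²θ); with ω constant, a = ω²·d²x/dθ².
d²x/dθ² = −r cosθ − r²(cos2θ)/√u − r⁴ sin²2θ/(4u^{3/2}),  u = L² − r² sin²θ = 0.0408491 m².
Substituting r = 0.0468 m, L = 0.2072 m, θ = 102.8°: d²x/dθ² = +0.020114 m.
a = ω²·d²x/dθ² = (7.645)²·(+0.020114) = +1.1755 m/s²;  |a| = 1.1755 m/s².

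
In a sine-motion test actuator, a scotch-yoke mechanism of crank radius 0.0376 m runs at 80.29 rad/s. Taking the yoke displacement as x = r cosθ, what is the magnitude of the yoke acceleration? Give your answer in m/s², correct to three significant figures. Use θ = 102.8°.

53.7

ω = 80.29 rad/s
x = r cosθ ⇒ ẍ = −rω² cosθ (ω constant).
|a| = rω²|cosθ| = 0.0376·(80.29)²·|cos 102.8°| = 53.701 m/s².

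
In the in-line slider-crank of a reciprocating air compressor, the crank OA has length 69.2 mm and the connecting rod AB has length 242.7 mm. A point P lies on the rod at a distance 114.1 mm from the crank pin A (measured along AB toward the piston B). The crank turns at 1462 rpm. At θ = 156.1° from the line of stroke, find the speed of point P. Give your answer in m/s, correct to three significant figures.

ω = 153.1 rad/s.  Crank-pin speed |V_A| = rω = 10.595 m/s, perpendicular to OA.
Rod angle: sinφ = −(r/L) sinθ ⇒ φ = -6.633°; ω_rod = −rω cosθ/√(L²−r²sin²θ) = +40.179 rad/s.
V_P = V_A + ω_rod × AP, with AP = 0.1141 m along the rod.
Components: V_Px = −rω sinθ − a·ω_rod·sinφ = -3.7627 m/s;  V_Py = rω cosθ + a·ω_rod·cosφ = -5.1324 m/s.
|V_P| = √(V_Px² + V_Py²) = 6.3639 m/s.

6.36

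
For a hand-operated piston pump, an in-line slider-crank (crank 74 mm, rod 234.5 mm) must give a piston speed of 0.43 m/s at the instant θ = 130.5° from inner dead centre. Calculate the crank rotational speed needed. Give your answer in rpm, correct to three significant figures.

92.5

For an in-line slider-crank, |v_piston| = rω|sinθ|·[1 + r cosθ/√(L² − r² sin²θ)].
With r = 0.074 m, L = 0.2345 m, θ = 130.5°: the bracketed kinematic factor |dx/dθ| = 0.044391 m.
ω = v/|dx/dθ| = 0.43/0.044391 = 9.6867 rad/s.
N = 60ω/(2π) = 92.501 rpm.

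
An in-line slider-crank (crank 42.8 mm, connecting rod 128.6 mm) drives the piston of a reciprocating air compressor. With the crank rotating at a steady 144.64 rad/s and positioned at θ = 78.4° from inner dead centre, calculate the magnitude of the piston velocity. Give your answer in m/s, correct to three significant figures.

ω = 144.6 rad/s
For an in-line slider-crank, x = r cosθ + √(L² − r² sin²θ), so v = −rω sinθ·[1 + r cosθ/√(L² − r² sin²θ)].
With r = 0.0428 m, L = 0.1286 m, θ = 78.4°: √(L² − r² sin²θ) = 0.12157 m.
v = −0.0428·144.6·0.97958·[1 + 0.0428·0.20108/0.12157] = -6.4934 m/s.
|v| = 6.4934 m/s.

6.49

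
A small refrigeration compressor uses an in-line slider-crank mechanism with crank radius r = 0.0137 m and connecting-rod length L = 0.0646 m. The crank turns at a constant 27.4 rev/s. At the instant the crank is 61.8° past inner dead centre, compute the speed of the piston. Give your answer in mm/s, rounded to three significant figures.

2290

ω = 2π·27.4 = 172.2 rad/s
For an in-line slider-crank, x = r cosθ + √(L² − r² sin²θ), so v = −rω sinθ·[1 + r cosθ/√(L² − r² sin²θ)].
With r = 0.0137 m, L = 0.0646 m, θ = 61.8°: √(L² − r² sin²θ) = 0.063462 m.
v = −0.0137·172.2·0.88130·[1 + 0.0137·0.47255/0.063462] = -2.2907 m/s.
|v| = 2.2907 m/s = 2290.7 mm/s.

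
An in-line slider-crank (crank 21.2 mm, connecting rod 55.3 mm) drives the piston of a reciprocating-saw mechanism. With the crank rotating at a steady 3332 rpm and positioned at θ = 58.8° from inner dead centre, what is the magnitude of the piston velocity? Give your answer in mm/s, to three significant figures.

ω = 2π·3332/60 = 348.9 rad/s
For an in-line slider-crank, x = r cosθ + √(L² − r² sin²θ), so v = −rω sinθ·[1 + r cosθ/√(L² − r² sin²θ)].
With r = 0.0212 m, L = 0.0553 m, θ = 58.8°: √(L² − r² sin²θ) = 0.052242 m.
v = −0.0212·348.9·0.85536·[1 + 0.0212·0.51803/0.052242] = -7.6574 m/s.
|v| = 7.6574 m/s = 7657.4 mm/s.

7660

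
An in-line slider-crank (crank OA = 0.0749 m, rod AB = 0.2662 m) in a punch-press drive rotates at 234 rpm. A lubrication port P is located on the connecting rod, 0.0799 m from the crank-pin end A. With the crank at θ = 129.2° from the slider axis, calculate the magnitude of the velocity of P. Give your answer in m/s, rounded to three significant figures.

1.57

ω = 24.5 rad/s.  Crank-pin speed |V_A| = rω = 1.8354 m/s, perpendicular to OA.
Rod angle: sinφ = −(r/L) sinθ ⇒ φ = -12.594°; ω_rod = −rω cosθ/√(L²−r²sin²θ) = +4.4651 rad/s.
V_P = V_A + ω_rod × AP, with AP = 0.0799 m along the rod.
Components: V_Px = −rω sinθ − a·ω_rod·sinφ = -1.3445 m/s;  V_Py = rω cosθ + a·ω_rod·cosφ = -0.81184 m/s.
|V_P| = √(V_Px² + V_Py²) = 1.5706 m/s.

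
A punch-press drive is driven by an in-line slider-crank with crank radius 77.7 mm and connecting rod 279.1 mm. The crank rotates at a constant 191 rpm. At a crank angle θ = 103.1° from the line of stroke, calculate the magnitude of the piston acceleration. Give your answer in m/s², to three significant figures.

15.1

ω = 2π·191/60 = 20 rad/s
x(θ) = r cosθ + √(L² − r² sin²θ); with ω constant, a = ω²·d²x/dθ².
d²x/dθ² = −r cosθ − r²(cos2θ)/√u − r⁴ sin²2θ/(4u^{3/2}),  u = L² − r² sin²θ = 0.0721697 m².
Substituting r = 0.0777 m, L = 0.2791 m, θ = 103.1°: d²x/dθ² = +0.037683 m.
a = ω²·d²x/dθ² = (20)²·(+0.037683) = +15.076 m/s²;  |a| = 15.076 m/s².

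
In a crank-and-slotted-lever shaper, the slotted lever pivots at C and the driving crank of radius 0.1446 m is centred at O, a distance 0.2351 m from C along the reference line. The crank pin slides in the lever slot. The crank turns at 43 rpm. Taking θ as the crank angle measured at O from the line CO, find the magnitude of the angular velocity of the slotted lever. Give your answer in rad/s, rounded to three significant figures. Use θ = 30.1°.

1.68

ω = 4.503 rad/s (from 43 rpm).
Crank pin A relative to C: A = (d + r cosθ, r sinθ); lever angle φ = atan2(r sinθ, d + r cosθ).
Differentiating tanφ: φ̇ = rω(d cosθ + r)/(d² + r² + 2dr cosθ).
d² + r² + 2dr cosθ = |CA|² = 0.135004 m²;  d cosθ + r = +0.348 m.
|ω_lever| = |0.1446·4.503·+0.348| / 0.135004 = 1.6784 rad/s.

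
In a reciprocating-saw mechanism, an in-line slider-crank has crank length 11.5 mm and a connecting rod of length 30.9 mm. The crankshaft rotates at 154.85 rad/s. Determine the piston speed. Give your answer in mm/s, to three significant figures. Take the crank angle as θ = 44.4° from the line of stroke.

1590

ω = 154.8 rad/s
For an in-line slider-crank, x = r cosθ + √(L² − r² sin²θ), so v = −rω sinθ·[1 + r cosθ/√(L² − r² sin²θ)].
With r = 0.0115 m, L = 0.0309 m, θ = 44.4°: √(L² − r² sin²θ) = 0.029834 m.
v = −0.0115·154.8·0.69966·[1 + 0.0115·0.71447/0.029834] = -1.5891 m/s.
|v| = 1.5891 m/s = 1589.1 mm/s.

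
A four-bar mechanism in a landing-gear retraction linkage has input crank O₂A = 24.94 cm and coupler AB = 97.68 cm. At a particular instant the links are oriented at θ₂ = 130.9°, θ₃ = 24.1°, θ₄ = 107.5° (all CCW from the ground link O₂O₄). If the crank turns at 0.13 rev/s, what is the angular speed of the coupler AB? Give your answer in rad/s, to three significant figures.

0.0834

ω₂ = 0.8168 rad/s (from 0.13 rev/s).
Differentiating the loop-closure r₂e^{iθ₂}+r₃e^{iθ₃}=r₁+r₄e^{iθ₄} gives r₂ω₂e^{iθ₂}+r₃ω₃e^{iθ₃}=r₄ω₄e^{iθ₄}.
Eliminating the other unknown: ω₃ = r₂ω₂ sin(θ₄−θ₂) / [r₃ sin(θ₃−θ₄)].
Numerator sine = -0.39715; denominator sine = -0.99337.
Result = 0.2494·0.8168·(-0.39715) / (0.9768·(-0.99337)) = +0.083378 rad/s; magnitude 0.083378 rad/s.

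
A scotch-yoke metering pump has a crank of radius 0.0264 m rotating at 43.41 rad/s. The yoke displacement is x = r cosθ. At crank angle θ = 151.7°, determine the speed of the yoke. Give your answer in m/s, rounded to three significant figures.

ω = 43.41 rad/s
x = r cosθ ⇒ ẋ = −rω sinθ.
|v| = rω|sinθ| = 0.0264·43.41·|sin 151.7°| = 0.54332 m/s.

0.543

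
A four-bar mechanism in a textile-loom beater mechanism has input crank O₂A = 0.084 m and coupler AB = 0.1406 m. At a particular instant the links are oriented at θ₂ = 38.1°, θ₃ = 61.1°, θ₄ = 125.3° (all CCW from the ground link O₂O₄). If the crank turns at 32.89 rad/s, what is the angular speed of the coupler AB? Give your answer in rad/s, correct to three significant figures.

21.8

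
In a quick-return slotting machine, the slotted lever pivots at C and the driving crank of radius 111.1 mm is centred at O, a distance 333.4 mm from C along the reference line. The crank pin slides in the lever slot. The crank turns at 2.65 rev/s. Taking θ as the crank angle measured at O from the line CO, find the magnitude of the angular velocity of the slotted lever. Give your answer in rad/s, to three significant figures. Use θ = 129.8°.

ω = 16.65 rad/s (from 2.65 rev/s).
Crank pin A relative to C: A = (d + r cosθ, r sinθ); lever angle φ = atan2(r sinθ, d + r cosθ).
Differentiating tanφ: φ̇ = rω(d cosθ + r)/(d² + r² + 2dr cosθ).
d² + r² + 2dr cosθ = |CA|² = 0.0760785 m²;  d cosθ + r = -0.10231 m.
|ω_lever| = |0.1111·16.65·-0.10231| / 0.0760785 = 2.4878 rad/s.

2.49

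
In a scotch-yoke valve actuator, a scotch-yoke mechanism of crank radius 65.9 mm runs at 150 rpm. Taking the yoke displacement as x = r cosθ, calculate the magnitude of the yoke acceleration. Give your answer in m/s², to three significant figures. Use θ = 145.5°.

13.4

ω = 15.71 rad/s (from 150 rpm).
x = r cosθ ⇒ ẍ = −rω² cosθ (ω constant).
|a| = rω²|cosθ| = 0.0659·(15.71)²·|cos 145.5°| = 13.4 m/s².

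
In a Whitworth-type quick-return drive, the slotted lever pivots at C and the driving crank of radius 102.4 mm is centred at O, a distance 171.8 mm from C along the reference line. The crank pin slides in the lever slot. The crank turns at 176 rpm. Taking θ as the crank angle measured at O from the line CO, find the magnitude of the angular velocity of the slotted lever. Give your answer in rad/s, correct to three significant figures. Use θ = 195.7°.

ω = 18.43 rad/s (from 176 rpm).
Crank pin A relative to C: A = (d + r cosθ, r sinθ); lever angle φ = atan2(r sinθ, d + r cosθ).
Differentiating tanφ: φ̇ = rω(d cosθ + r)/(d² + r² + 2dr cosθ).
d² + r² + 2dr cosθ = |CA|² = 0.00612904 m²;  d cosθ + r = -0.06299 m.
|ω_lever| = |0.1024·18.43·-0.06299| / 0.00612904 = 19.397 rad/s.

19.4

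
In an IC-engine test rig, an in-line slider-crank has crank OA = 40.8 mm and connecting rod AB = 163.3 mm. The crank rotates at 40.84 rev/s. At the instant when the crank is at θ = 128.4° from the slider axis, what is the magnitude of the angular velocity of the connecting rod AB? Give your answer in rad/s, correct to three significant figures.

ω = 256.6 rad/s (converted from 40.84 rev/s).
The rod makes angle φ with the slider axis where L sinφ = r sinθ; differentiating, L cosφ·φ̇ = r ω cosθ.
L cosφ = √(L² − r² sin²θ) = 0.16014 m.
|ω_rod| = r ω |cosθ| / √(L² − r² sin²θ) = 0.0408·256.6·0.62115/0.16014 = 40.609 rad/s.

40.6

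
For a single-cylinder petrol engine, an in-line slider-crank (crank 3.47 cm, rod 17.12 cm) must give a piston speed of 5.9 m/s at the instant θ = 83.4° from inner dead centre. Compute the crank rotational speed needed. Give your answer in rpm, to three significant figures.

1600

For an in-line slider-crank, |v_piston| = rω|sinθ|·[1 + r cosθ/√(L² − r² sin²θ)].
With r = 0.0347 m, L = 0.1712 m, θ = 83.4°: the bracketed kinematic factor |dx/dθ| = 0.03529 m.
ω = v/|dx/dθ| = 5.9/0.03529 = 167.19 rad/s.
N = 60ω/(2π) = 1596.5 rpm.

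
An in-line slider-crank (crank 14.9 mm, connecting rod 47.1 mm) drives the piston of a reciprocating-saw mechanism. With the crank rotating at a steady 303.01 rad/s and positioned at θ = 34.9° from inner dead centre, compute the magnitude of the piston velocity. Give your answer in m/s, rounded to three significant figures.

3.26

ω = 303 rad/s
For an in-line slider-crank, x = r cosθ + √(L² − r² sin²θ), so v = −rω sinθ·[1 + r cosθ/√(L² − r² sin²θ)].
With r = 0.0149 m, L = 0.0471 m, θ = 34.9°: √(L² − r² sin²θ) = 0.046322 m.
v = −0.0149·303·0.57215·[1 + 0.0149·0.82015/0.046322] = -3.2646 m/s.
|v| = 3.2646 m/s.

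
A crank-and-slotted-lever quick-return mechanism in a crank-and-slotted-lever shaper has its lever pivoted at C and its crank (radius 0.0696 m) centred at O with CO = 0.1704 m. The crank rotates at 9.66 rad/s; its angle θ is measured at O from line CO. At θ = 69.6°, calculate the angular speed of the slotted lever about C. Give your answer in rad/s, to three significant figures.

ω = 9.66 rad/s
Crank pin A relative to C: A = (d + r cosθ, r sinθ); lever angle φ = atan2(r sinθ, d + r cosθ).
Differentiating tanφ: φ̇ = rω(d cosθ + r)/(d² + r² + 2dr cosθ).
d² + r² + 2dr cosθ = |CA|² = 0.0421483 m²;  d cosθ + r = +0.129 m.
|ω_lever| = |0.0696·9.66·+0.129| / 0.0421483 = 2.0577 rad/s.

2.06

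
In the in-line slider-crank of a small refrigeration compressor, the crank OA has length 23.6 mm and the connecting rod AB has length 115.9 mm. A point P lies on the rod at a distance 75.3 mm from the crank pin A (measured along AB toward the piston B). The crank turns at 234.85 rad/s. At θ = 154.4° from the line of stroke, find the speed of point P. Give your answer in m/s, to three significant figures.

2.74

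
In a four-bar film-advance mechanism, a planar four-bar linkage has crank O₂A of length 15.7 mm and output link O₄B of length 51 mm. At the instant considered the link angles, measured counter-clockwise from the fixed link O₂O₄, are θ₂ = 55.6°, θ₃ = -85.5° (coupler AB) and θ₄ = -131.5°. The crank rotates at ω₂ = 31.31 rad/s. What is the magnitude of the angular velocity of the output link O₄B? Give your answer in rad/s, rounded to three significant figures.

ω₂ = 31.31 rad/s
Differentiating the loop-closure r₂e^{iθ₂}+r₃e^{iθ₃}=r₁+r₄e^{iθ₄} gives r₂ω₂e^{iθ₂}+r₃ω₃e^{iθ₃}=r₄ω₄e^{iθ₄}.
Eliminating the other unknown: ω₄ = r₂ω₂ sin(θ₂−θ₃) / [r₄ sin(θ₄−θ₃)].
Numerator sine = +0.62796; denominator sine = -0.71934.
Result = 0.0157·31.31·(+0.62796) / (0.051·(-0.71934)) = -8.4142 rad/s; magnitude 8.4142 rad/s.

8.41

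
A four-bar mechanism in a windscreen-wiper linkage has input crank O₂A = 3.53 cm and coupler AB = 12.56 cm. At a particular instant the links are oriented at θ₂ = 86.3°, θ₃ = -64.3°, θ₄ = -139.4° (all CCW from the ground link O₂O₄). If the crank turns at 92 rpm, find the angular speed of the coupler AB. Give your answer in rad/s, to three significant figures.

2.01

ω₂ = 9.634 rad/s (from 92 rpm).
Differentiating the loop-closure r₂e^{iθ₂}+r₃e^{iθ₃}=r₁+r₄e^{iθ₄} gives r₂ω₂e^{iθ₂}+r₃ω₃e^{iθ₃}=r₄ω₄e^{iθ₄}.
Eliminating the other unknown: ω₃ = r₂ω₂ sin(θ₄−θ₂) / [r₃ sin(θ₃−θ₄)].
Numerator sine = +0.71569; denominator sine = +0.96638.
Result = 0.0353·9.634·(+0.71569) / (0.1256·(+0.96638)) = +2.0053 rad/s; magnitude 2.0053 rad/s.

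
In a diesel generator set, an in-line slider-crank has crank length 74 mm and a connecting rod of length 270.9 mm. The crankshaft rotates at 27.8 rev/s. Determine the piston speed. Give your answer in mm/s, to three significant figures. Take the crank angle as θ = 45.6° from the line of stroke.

11000

ω = 2π·27.8 = 174.7 rad/s
For an in-line slider-crank, x = r cosθ + √(L² − r² sin²θ), so v = −rω sinθ·[1 + r cosθ/√(L² − r² sin²θ)].
With r = 0.074 m, L = 0.2709 m, θ = 45.6°: √(L² − r² sin²θ) = 0.26569 m.
v = −0.074·174.7·0.71447·[1 + 0.074·0.69966/0.26569] = -11.035 m/s.
|v| = 11.035 m/s = 11035 mm/s.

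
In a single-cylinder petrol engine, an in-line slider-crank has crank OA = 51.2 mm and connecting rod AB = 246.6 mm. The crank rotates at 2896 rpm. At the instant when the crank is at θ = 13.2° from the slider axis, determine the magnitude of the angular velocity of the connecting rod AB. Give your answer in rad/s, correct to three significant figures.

ω = 303.3 rad/s (converted from 2896 rpm).
The rod makes angle φ with the slider axis where L sinφ = r sinθ; differentiating, L cosφ·φ̇ = r ω cosθ.
L cosφ = √(L² − r² sin²θ) = 0.24632 m.
|ω_rod| = r ω |cosθ| / √(L² − r² sin²θ) = 0.0512·303.3·0.97358/0.24632 = 61.371 rad/s.

61.4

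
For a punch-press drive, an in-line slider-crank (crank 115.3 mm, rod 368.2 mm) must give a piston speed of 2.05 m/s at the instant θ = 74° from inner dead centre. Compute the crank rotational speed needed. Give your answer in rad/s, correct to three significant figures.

For an in-line slider-crank, |v_piston| = rω|sinθ|·[1 + r cosθ/√(L² − r² sin²θ)].
With r = 0.1153 m, L = 0.3682 m, θ = 74°: the bracketed kinematic factor |dx/dθ| = 0.12087 m.
ω = v/|dx/dθ| = 2.05/0.12087 = 16.961 rad/s.

17.0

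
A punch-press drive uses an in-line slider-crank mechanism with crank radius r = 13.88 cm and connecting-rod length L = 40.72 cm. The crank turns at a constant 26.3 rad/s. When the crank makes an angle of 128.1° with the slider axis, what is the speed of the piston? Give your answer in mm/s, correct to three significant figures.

2250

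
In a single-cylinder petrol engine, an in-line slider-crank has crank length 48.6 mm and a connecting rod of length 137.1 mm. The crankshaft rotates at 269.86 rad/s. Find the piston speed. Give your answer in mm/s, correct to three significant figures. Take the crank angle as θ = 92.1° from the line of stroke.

ω = 269.9 rad/s
For an in-line slider-crank, x = r cosθ + √(L² − r² sin²θ), so v = −rω sinθ·[1 + r cosθ/√(L² − r² sin²θ)].
With r = 0.0486 m, L = 0.1371 m, θ = 92.1°: √(L² − r² sin²θ) = 0.12821 m.
v = −0.0486·269.9·0.99933·[1 + 0.0486·-0.03664/0.12821] = -12.924 m/s.
|v| = 12.924 m/s = 12924 mm/s.

12900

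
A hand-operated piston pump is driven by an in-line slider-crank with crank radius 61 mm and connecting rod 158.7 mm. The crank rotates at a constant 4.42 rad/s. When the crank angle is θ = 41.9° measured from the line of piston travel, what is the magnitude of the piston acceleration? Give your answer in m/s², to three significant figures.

0.957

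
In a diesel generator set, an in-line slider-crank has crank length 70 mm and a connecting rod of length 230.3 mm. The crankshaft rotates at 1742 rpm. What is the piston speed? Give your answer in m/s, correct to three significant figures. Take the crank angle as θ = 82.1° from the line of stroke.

ω = 2π·1742/60 = 182.4 rad/s
For an in-line slider-crank, x = r cosθ + √(L² − r² sin²θ), so v = −rω sinθ·[1 + r cosθ/√(L² − r² sin²θ)].
With r = 0.07 m, L = 0.2303 m, θ = 82.1°: √(L² − r² sin²θ) = 0.21961 m.
v = −0.07·182.4·0.99051·[1 + 0.07·0.13744/0.21961] = -13.202 m/s.
|v| = 13.202 m/s.

13.2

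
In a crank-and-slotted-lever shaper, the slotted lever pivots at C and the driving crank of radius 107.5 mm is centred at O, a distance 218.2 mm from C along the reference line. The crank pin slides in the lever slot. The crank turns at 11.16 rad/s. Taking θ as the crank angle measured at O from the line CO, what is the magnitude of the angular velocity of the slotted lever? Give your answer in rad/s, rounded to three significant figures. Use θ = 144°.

ω = 11.16 rad/s
Crank pin A relative to C: A = (d + r cosθ, r sinθ); lever angle φ = atan2(r sinθ, d + r cosθ).
Differentiating tanφ: φ̇ = rω(d cosθ + r)/(d² + r² + 2dr cosθ).
d² + r² + 2dr cosθ = |CA|² = 0.0212141 m²;  d cosθ + r = -0.069028 m.
|ω_lever| = |0.1075·11.16·-0.069028| / 0.0212141 = 3.9036 rad/s.

3.90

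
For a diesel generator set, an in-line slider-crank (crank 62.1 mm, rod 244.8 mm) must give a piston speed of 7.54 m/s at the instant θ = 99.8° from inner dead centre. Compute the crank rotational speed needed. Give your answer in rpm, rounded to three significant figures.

1230

For an in-line slider-crank, |v_piston| = rω|sinθ|·[1 + r cosθ/√(L² − r² sin²θ)].
With r = 0.0621 m, L = 0.2448 m, θ = 99.8°: the bracketed kinematic factor |dx/dθ| = 0.058465 m.
ω = v/|dx/dθ| = 7.54/0.058465 = 128.97 rad/s.
N = 60ω/(2π) = 1231.5 rpm.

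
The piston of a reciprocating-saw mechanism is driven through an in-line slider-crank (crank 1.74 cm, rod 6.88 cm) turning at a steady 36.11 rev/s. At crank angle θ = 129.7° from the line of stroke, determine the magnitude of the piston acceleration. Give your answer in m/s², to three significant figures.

ω = 2π·36.1 = 226.9 rad/s
x(θ) = r cosθ + √(L² − r² sin²θ); with ω constant, a = ω²·d²x/dθ².
d²x/dθ² = −r cosθ − r²(cos2θ)/√u − r⁴ sin²2θ/(4u^{3/2}),  u = L² − r² sin²θ = 0.00455421 m².
Substituting r = 0.0174 m, L = 0.0688 m, θ = 129.7°: d²x/dθ² = +0.011868 m.
a = ω²·d²x/dθ² = (226.9)²·(+0.011868) = +610.92 m/s²;  |a| = 610.92 m/s².

611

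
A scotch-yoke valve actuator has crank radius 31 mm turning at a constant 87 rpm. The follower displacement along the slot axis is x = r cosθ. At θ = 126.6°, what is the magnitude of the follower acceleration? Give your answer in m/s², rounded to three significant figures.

1.53

ω = 9.111 rad/s (from 87 rpm).
x = r cosθ ⇒ ẍ = −rω² cosθ (ω constant).
|a| = rω²|cosθ| = 0.031·(9.111)²·|cos 126.6°| = 1.5341 m/s².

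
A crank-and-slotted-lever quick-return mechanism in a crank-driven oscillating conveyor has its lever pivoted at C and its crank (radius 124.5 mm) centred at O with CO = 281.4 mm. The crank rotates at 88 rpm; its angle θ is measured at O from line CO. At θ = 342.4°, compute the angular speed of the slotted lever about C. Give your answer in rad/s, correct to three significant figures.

ω = 9.215 rad/s (from 88 rpm).
Crank pin A relative to C: A = (d + r cosθ, r sinθ); lever angle φ = atan2(r sinθ, d + r cosθ).
Differentiating tanφ: φ̇ = rω(d cosθ + r)/(d² + r² + 2dr cosθ).
d² + r² + 2dr cosθ = |CA|² = 0.161475 m²;  d cosθ + r = +0.39273 m.
|ω_lever| = |0.1245·9.215·+0.39273| / 0.161475 = 2.7904 rad/s.

2.79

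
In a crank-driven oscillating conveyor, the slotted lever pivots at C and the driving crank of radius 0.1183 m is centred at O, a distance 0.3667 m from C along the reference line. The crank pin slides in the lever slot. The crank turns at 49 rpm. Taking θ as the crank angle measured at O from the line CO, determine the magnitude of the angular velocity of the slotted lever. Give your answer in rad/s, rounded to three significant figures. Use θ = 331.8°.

1.19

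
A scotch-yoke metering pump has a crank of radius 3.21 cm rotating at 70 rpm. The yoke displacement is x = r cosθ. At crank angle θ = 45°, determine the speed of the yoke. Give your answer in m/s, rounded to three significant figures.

ω = 7.33 rad/s (from 70 rpm).
x = r cosθ ⇒ ẋ = −rω sinθ.
|v| = rω|sinθ| = 0.0321·7.33·|sin 45°| = 0.16639 m/s.

0.166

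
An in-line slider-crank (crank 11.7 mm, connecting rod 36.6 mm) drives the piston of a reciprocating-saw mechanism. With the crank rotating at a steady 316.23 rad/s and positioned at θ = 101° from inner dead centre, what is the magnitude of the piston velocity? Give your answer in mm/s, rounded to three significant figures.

3400

ω = 316.2 rad/s
For an in-line slider-crank, x = r cosθ + √(L² − r² sin²θ), so v = −rω sinθ·[1 + r cosθ/√(L² − r² sin²θ)].
With r = 0.0117 m, L = 0.0366 m, θ = 101°: √(L² − r² sin²θ) = 0.034751 m.
v = −0.0117·316.2·0.98163·[1 + 0.0117·-0.19081/0.034751] = -3.3986 m/s.
|v| = 3.3986 m/s = 3398.6 mm/s.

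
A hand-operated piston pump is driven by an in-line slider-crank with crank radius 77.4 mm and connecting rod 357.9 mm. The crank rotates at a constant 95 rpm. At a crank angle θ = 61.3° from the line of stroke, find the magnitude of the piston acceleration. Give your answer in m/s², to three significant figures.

ω = 2π·95/60 = 9.948 rad/s
x(θ) = r cosθ + √(L² − r² sin²θ); with ω constant, a = ω²·d²x/dθ².
d²x/dθ² = −r cosθ − r²(cos2θ)/√u − r⁴ sin²2θ/(4u^{3/2}),  u = L² − r² sin²θ = 0.123483 m².
Substituting r = 0.0774 m, L = 0.3579 m, θ = 61.3°: d²x/dθ² = -0.028131 m.
a = ω²·d²x/dθ² = (9.948)²·(-0.028131) = -2.7841 m/s²;  |a| = 2.7841 m/s².

2.78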